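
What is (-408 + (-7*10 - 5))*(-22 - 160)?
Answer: 87906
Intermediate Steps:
(-408 + (-7*10 - 5))*(-22 - 160) = (-408 + (-70 - 5))*(-182) = (-408 - 75)*(-182) = -483*(-182) = 87906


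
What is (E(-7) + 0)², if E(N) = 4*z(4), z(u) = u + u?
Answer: 1024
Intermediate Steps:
z(u) = 2*u
E(N) = 32 (E(N) = 4*(2*4) = 4*8 = 32)
(E(-7) + 0)² = (32 + 0)² = 32² = 1024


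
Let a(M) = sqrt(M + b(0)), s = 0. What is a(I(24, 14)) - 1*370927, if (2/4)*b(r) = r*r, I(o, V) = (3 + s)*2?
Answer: -370927 + sqrt(6) ≈ -3.7092e+5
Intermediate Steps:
I(o, V) = 6 (I(o, V) = (3 + 0)*2 = 3*2 = 6)
b(r) = 2*r**2 (b(r) = 2*(r*r) = 2*r**2)
a(M) = sqrt(M) (a(M) = sqrt(M + 2*0**2) = sqrt(M + 2*0) = sqrt(M + 0) = sqrt(M))
a(I(24, 14)) - 1*370927 = sqrt(6) - 1*370927 = sqrt(6) - 370927 = -370927 + sqrt(6)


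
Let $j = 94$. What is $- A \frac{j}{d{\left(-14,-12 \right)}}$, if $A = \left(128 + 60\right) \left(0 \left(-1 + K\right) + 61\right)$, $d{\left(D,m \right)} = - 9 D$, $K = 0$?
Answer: $- \frac{538996}{63} \approx -8555.5$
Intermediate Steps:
$A = 11468$ ($A = \left(128 + 60\right) \left(0 \left(-1 + 0\right) + 61\right) = 188 \left(0 \left(-1\right) + 61\right) = 188 \left(0 + 61\right) = 188 \cdot 61 = 11468$)
$- A \frac{j}{d{\left(-14,-12 \right)}} = - 11468 \frac{94}{\left(-9\right) \left(-14\right)} = - 11468 \cdot \frac{94}{126} = - 11468 \cdot 94 \cdot \frac{1}{126} = - \frac{11468 \cdot 47}{63} = \left(-1\right) \frac{538996}{63} = - \frac{538996}{63}$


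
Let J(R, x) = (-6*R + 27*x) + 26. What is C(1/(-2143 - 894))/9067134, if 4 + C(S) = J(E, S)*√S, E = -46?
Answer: -2/4533567 + 917147*I*√3037/83629522654446 ≈ -4.4115e-7 + 6.0437e-7*I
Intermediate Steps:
J(R, x) = 26 - 6*R + 27*x
C(S) = -4 + √S*(302 + 27*S) (C(S) = -4 + (26 - 6*(-46) + 27*S)*√S = -4 + (26 + 276 + 27*S)*√S = -4 + (302 + 27*S)*√S = -4 + √S*(302 + 27*S))
C(1/(-2143 - 894))/9067134 = (-4 + √(1/(-2143 - 894))*(302 + 27/(-2143 - 894)))/9067134 = (-4 + √(1/(-3037))*(302 + 27/(-3037)))*(1/9067134) = (-4 + √(-1/3037)*(302 + 27*(-1/3037)))*(1/9067134) = (-4 + (I*√3037/3037)*(302 - 27/3037))*(1/9067134) = (-4 + (I*√3037/3037)*(917147/3037))*(1/9067134) = (-4 + 917147*I*√3037/9223369)*(1/9067134) = -2/4533567 + 917147*I*√3037/83629522654446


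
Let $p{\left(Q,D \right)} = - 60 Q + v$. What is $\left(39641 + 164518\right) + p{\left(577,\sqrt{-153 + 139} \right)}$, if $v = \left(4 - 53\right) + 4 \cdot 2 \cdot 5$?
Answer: $169530$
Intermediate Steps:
$v = -9$ ($v = -49 + 8 \cdot 5 = -49 + 40 = -9$)
$p{\left(Q,D \right)} = -9 - 60 Q$ ($p{\left(Q,D \right)} = - 60 Q - 9 = -9 - 60 Q$)
$\left(39641 + 164518\right) + p{\left(577,\sqrt{-153 + 139} \right)} = \left(39641 + 164518\right) - 34629 = 204159 - 34629 = 169530$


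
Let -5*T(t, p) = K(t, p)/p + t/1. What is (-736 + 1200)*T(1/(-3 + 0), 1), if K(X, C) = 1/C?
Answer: -928/15 ≈ -61.867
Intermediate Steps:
T(t, p) = -t/5 - 1/(5*p²) (T(t, p) = -(1/(p*p) + t/1)/5 = -(p⁻² + t*1)/5 = -(p⁻² + t)/5 = -(t + p⁻²)/5 = -t/5 - 1/(5*p²))
(-736 + 1200)*T(1/(-3 + 0), 1) = (-736 + 1200)*(-1/(5*(-3 + 0)) - ⅕/1²) = 464*(-⅕/(-3) - ⅕*1) = 464*(-⅕*(-⅓) - ⅕) = 464*(1/15 - ⅕) = 464*(-2/15) = -928/15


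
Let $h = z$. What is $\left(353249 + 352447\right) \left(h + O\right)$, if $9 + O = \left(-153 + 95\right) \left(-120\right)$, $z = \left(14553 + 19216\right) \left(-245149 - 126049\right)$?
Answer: $-8845884054159456$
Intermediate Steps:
$z = -12534985262$ ($z = 33769 \left(-371198\right) = -12534985262$)
$O = 6951$ ($O = -9 + \left(-153 + 95\right) \left(-120\right) = -9 - -6960 = -9 + 6960 = 6951$)
$h = -12534985262$
$\left(353249 + 352447\right) \left(h + O\right) = \left(353249 + 352447\right) \left(-12534985262 + 6951\right) = 705696 \left(-12534978311\right) = -8845884054159456$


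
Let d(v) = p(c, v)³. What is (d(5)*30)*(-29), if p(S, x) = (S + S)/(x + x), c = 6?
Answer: -37584/25 ≈ -1503.4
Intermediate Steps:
p(S, x) = S/x (p(S, x) = (2*S)/((2*x)) = (2*S)*(1/(2*x)) = S/x)
d(v) = 216/v³ (d(v) = (6/v)³ = 216/v³)
(d(5)*30)*(-29) = ((216/5³)*30)*(-29) = ((216*(1/125))*30)*(-29) = ((216/125)*30)*(-29) = (1296/25)*(-29) = -37584/25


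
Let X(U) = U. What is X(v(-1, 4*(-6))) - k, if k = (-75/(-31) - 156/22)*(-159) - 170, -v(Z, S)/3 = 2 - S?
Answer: -221915/341 ≈ -650.78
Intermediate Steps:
v(Z, S) = -6 + 3*S (v(Z, S) = -3*(2 - S) = -6 + 3*S)
k = 195317/341 (k = (-75*(-1/31) - 156*1/22)*(-159) - 170 = (75/31 - 78/11)*(-159) - 170 = -1593/341*(-159) - 170 = 253287/341 - 170 = 195317/341 ≈ 572.78)
X(v(-1, 4*(-6))) - k = (-6 + 3*(4*(-6))) - 1*195317/341 = (-6 + 3*(-24)) - 195317/341 = (-6 - 72) - 195317/341 = -78 - 195317/341 = -221915/341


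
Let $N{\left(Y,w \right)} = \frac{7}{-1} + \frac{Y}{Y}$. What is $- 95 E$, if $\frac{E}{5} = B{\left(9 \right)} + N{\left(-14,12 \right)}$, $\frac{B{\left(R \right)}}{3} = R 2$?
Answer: $-22800$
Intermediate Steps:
$B{\left(R \right)} = 6 R$ ($B{\left(R \right)} = 3 R 2 = 3 \cdot 2 R = 6 R$)
$N{\left(Y,w \right)} = -6$ ($N{\left(Y,w \right)} = 7 \left(-1\right) + 1 = -7 + 1 = -6$)
$E = 240$ ($E = 5 \left(6 \cdot 9 - 6\right) = 5 \left(54 - 6\right) = 5 \cdot 48 = 240$)
$- 95 E = \left(-95\right) 240 = -22800$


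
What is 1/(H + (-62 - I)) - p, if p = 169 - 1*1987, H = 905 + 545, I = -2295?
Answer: 6695695/3683 ≈ 1818.0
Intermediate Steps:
H = 1450
p = -1818 (p = 169 - 1987 = -1818)
1/(H + (-62 - I)) - p = 1/(1450 + (-62 - 1*(-2295))) - 1*(-1818) = 1/(1450 + (-62 + 2295)) + 1818 = 1/(1450 + 2233) + 1818 = 1/3683 + 1818 = 6695695/3683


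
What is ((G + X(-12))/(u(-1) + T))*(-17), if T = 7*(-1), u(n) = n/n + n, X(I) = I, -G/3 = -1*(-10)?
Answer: -102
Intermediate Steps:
G = -30 (G = -(-3)*(-10) = -3*10 = -30)
u(n) = 1 + n
T = -7
((G + X(-12))/(u(-1) + T))*(-17) = ((-30 - 12)/((1 - 1) - 7))*(-17) = -42/(0 - 7)*(-17) = -42/(-7)*(-17) = -42*(-1/7)*(-17) = 6*(-17) = -102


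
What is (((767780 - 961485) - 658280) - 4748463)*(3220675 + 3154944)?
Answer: -35706322677312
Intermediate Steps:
(((767780 - 961485) - 658280) - 4748463)*(3220675 + 3154944) = ((-193705 - 658280) - 4748463)*6375619 = (-851985 - 4748463)*6375619 = -5600448*6375619 = -35706322677312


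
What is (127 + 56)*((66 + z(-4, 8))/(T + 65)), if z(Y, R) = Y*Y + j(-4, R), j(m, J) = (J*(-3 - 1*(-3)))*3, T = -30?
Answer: 15006/35 ≈ 428.74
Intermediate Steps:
j(m, J) = 0 (j(m, J) = (J*(-3 + 3))*3 = (J*0)*3 = 0*3 = 0)
z(Y, R) = Y² (z(Y, R) = Y*Y + 0 = Y² + 0 = Y²)
(127 + 56)*((66 + z(-4, 8))/(T + 65)) = (127 + 56)*((66 + (-4)²)/(-30 + 65)) = 183*((66 + 16)/35) = 183*(82*(1/35)) = 183*(82/35) = 15006/35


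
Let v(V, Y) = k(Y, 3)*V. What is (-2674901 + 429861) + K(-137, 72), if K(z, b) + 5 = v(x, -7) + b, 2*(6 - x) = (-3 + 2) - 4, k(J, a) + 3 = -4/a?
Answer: -13470059/6 ≈ -2.2450e+6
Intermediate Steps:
k(J, a) = -3 - 4/a
x = 17/2 (x = 6 - ((-3 + 2) - 4)/2 = 6 - (-1 - 4)/2 = 6 - ½*(-5) = 6 + 5/2 = 17/2 ≈ 8.5000)
v(V, Y) = -13*V/3 (v(V, Y) = (-3 - 4/3)*V = -13*V/3)
K(z, b) = -251/6 + b (K(z, b) = -5 + (-13/3*17/2 + b) = -5 + (-221/6 + b) = -251/6 + b)
(-2674901 + 429861) + K(-137, 72) = (-2674901 + 429861) + (-251/6 + 72) = -2245040 + 181/6 = -13470059/6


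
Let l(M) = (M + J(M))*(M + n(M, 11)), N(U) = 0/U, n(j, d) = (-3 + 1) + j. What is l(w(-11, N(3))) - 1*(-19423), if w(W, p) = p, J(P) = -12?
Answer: 19447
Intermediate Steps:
n(j, d) = -2 + j
N(U) = 0
l(M) = (-12 + M)*(-2 + 2*M) (l(M) = (M - 12)*(M + (-2 + M)) = (-12 + M)*(-2 + 2*M))
l(w(-11, N(3))) - 1*(-19423) = (24 - 26*0 + 2*0²) - 1*(-19423) = (24 + 0 + 2*0) + 19423 = (24 + 0 + 0) + 19423 = 24 + 19423 = 19447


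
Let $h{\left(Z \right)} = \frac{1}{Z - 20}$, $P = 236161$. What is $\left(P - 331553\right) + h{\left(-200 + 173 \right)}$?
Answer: $- \frac{4483425}{47} \approx -95392.0$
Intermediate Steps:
$h{\left(Z \right)} = \frac{1}{-20 + Z}$
$\left(P - 331553\right) + h{\left(-200 + 173 \right)} = \left(236161 - 331553\right) + \frac{1}{-20 + \left(-200 + 173\right)} = -95392 + \frac{1}{-20 - 27} = -95392 + \frac{1}{-47} = -95392 - \frac{1}{47} = - \frac{4483425}{47}$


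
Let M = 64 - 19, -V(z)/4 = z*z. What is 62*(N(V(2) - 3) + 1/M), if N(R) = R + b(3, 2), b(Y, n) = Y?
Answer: -44578/45 ≈ -990.62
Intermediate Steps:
V(z) = -4*z² (V(z) = -4*z*z = -4*z²)
M = 45
N(R) = 3 + R (N(R) = R + 3 = 3 + R)
62*(N(V(2) - 3) + 1/M) = 62*((3 + (-4*2² - 3)) + 1/45) = 62*((3 + (-4*4 - 3)) + 1/45) = 62*((3 + (-16 - 3)) + 1/45) = 62*((3 - 19) + 1/45) = 62*(-16 + 1/45) = 62*(-719/45) = -44578/45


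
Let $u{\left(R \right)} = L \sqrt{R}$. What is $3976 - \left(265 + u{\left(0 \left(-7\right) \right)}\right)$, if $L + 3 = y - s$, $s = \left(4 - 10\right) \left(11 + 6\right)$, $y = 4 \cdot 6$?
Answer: $3711$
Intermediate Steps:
$y = 24$
$s = -102$ ($s = \left(-6\right) 17 = -102$)
$L = 123$ ($L = -3 + \left(24 - -102\right) = -3 + \left(24 + 102\right) = -3 + 126 = 123$)
$u{\left(R \right)} = 123 \sqrt{R}$
$3976 - \left(265 + u{\left(0 \left(-7\right) \right)}\right) = 3976 - \left(265 + 123 \sqrt{0 \left(-7\right)}\right) = 3976 - \left(265 + 123 \sqrt{0}\right) = 3976 - \left(265 + 123 \cdot 0\right) = 3976 - \left(265 + 0\right) = 3976 - 265 = 3711$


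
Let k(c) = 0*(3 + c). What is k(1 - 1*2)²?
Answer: 0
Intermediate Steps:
k(c) = 0
k(1 - 1*2)² = 0² = 0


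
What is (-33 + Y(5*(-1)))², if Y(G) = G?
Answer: 1444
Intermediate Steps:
(-33 + Y(5*(-1)))² = (-33 + 5*(-1))² = (-33 - 5)² = (-38)² = 1444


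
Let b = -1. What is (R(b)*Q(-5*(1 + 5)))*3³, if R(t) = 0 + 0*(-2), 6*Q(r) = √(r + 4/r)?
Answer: 0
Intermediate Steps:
Q(r) = √(r + 4/r)/6
R(t) = 0 (R(t) = 0 + 0 = 0)
(R(b)*Q(-5*(1 + 5)))*3³ = (0*(√(-5*(1 + 5) + 4/((-5*(1 + 5))))/6))*3³ = (0*(√(-5*6 + 4/((-5*6)))/6))*27 = (0*(√(-30 + 4/(-30))/6))*27 = (0*(√(-30 + 4*(-1/30))/6))*27 = (0*(√(-30 - 2/15)/6))*27 = (0*(√(-452/15)/6))*27 = (0*((2*I*√1695/15)/6))*27 = (0*(I*√1695/45))*27 = 0*27 = 0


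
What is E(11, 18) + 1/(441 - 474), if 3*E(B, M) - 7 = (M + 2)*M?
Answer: 4036/33 ≈ 122.30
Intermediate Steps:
E(B, M) = 7/3 + M*(2 + M)/3 (E(B, M) = 7/3 + ((M + 2)*M)/3 = 7/3 + ((2 + M)*M)/3 = 7/3 + (M*(2 + M))/3 = 7/3 + M*(2 + M)/3)
E(11, 18) + 1/(441 - 474) = (7/3 + (⅓)*18² + (⅔)*18) + 1/(441 - 474) = (7/3 + (⅓)*324 + 12) + 1/(-33) = (7/3 + 108 + 12) - 1/33 = 367/3 - 1/33 = 4036/33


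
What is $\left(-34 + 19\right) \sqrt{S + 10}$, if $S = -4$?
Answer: $- 15 \sqrt{6} \approx -36.742$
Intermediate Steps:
$\left(-34 + 19\right) \sqrt{S + 10} = \left(-34 + 19\right) \sqrt{-4 + 10} = - 15 \sqrt{6}$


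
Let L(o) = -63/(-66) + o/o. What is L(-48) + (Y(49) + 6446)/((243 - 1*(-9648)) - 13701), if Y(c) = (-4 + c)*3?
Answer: 4762/20955 ≈ 0.22725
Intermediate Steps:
Y(c) = -12 + 3*c
L(o) = 43/22 (L(o) = -63*(-1/66) + 1 = 21/22 + 1 = 43/22)
L(-48) + (Y(49) + 6446)/((243 - 1*(-9648)) - 13701) = 43/22 + ((-12 + 3*49) + 6446)/((243 - 1*(-9648)) - 13701) = 43/22 + ((-12 + 147) + 6446)/((243 + 9648) - 13701) = 43/22 + (135 + 6446)/(9891 - 13701) = 43/22 + 6581/(-3810) = 43/22 + 6581*(-1/3810) = 43/22 - 6581/3810 = 4762/20955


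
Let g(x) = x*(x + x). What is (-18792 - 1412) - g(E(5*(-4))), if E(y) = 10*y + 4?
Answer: -97036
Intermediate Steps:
E(y) = 4 + 10*y
g(x) = 2*x² (g(x) = x*(2*x) = 2*x²)
(-18792 - 1412) - g(E(5*(-4))) = (-18792 - 1412) - 2*(4 + 10*(5*(-4)))² = -20204 - 2*(4 + 10*(-20))² = -20204 - 2*(4 - 200)² = -20204 - 2*(-196)² = -20204 - 2*38416 = -20204 - 1*76832 = -20204 - 76832 = -97036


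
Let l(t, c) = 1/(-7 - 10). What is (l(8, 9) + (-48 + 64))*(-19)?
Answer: -5149/17 ≈ -302.88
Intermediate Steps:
l(t, c) = -1/17 (l(t, c) = 1/(-17) = -1/17)
(l(8, 9) + (-48 + 64))*(-19) = (-1/17 + (-48 + 64))*(-19) = (-1/17 + 16)*(-19) = (271/17)*(-19) = -5149/17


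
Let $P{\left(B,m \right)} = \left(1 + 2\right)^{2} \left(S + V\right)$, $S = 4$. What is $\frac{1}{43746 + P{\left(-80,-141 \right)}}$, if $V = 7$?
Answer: $\frac{1}{43845} \approx 2.2808 \cdot 10^{-5}$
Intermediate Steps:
$P{\left(B,m \right)} = 99$ ($P{\left(B,m \right)} = \left(1 + 2\right)^{2} \left(4 + 7\right) = 3^{2} \cdot 11 = 9 \cdot 11 = 99$)
$\frac{1}{43746 + P{\left(-80,-141 \right)}} = \frac{1}{43746 + 99} = \frac{1}{43845}$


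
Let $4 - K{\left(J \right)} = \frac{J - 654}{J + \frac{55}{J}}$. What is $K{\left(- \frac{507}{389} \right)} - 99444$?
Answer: $- \frac{853295006651}{8579704} \approx -99455.0$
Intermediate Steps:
$K{\left(J \right)} = 4 - \frac{-654 + J}{J + \frac{55}{J}}$ ($K{\left(J \right)} = 4 - \frac{J - 654}{J + \frac{55}{J}} = 4 - \frac{-654 + J}{J + \frac{55}{J}}$)
$K{\left(- \frac{507}{389} \right)} - 99444 = \frac{220 + 3 \left(- \frac{507}{389}\right)^{2} + 654 \left(- \frac{507}{389}\right)}{55 + \left(- \frac{507}{389}\right)^{2}} - 99444 = \frac{220 + 3 \cdot \frac{257049}{151321} - \frac{331578}{389}}{55 + \frac{257049}{151321}} - 99444 = \frac{220 + \frac{771147}{151321} - \frac{331578}{389}}{\frac{8579704}{151321}} - 99444 = \frac{151321}{8579704} \left(- \frac{94922075}{151321}\right) - 99444 = - \frac{94922075}{8579704} - 99444 = - \frac{853295006651}{8579704}$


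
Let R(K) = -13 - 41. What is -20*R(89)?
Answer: 1080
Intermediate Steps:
R(K) = -54
-20*R(89) = -20*(-54) = 1080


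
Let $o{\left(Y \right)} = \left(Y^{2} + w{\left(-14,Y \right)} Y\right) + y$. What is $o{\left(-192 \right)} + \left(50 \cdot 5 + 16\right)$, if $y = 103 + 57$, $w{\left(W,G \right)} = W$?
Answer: $39978$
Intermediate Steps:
$y = 160$
$o{\left(Y \right)} = 160 + Y^{2} - 14 Y$ ($o{\left(Y \right)} = \left(Y^{2} - 14 Y\right) + 160 = 160 + Y^{2} - 14 Y$)
$o{\left(-192 \right)} + \left(50 \cdot 5 + 16\right) = \left(160 + \left(-192\right)^{2} - -2688\right) + \left(50 \cdot 5 + 16\right) = \left(160 + 36864 + 2688\right) + \left(250 + 16\right) = 39712 + 266 = 39978$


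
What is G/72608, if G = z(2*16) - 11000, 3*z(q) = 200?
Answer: -1025/6807 ≈ -0.15058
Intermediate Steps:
z(q) = 200/3 (z(q) = (1/3)*200 = 200/3)
G = -32800/3 (G = 200/3 - 11000 = -32800/3 ≈ -10933.)
G/72608 = -32800/3/72608 = -32800/3*1/72608 = -1025/6807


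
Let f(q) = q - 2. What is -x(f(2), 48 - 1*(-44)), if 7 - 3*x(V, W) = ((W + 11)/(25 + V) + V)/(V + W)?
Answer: -15997/6900 ≈ -2.3184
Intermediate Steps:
f(q) = -2 + q
x(V, W) = 7/3 - (V + (11 + W)/(25 + V))/(3*(V + W)) (x(V, W) = 7/3 - ((W + 11)/(25 + V) + V)/(3*(V + W)) = 7/3 - ((11 + W)/(25 + V) + V)/(3*(V + W)) = 7/3 - (V + (11 + W)/(25 + V))/(3*(V + W)))
-x(f(2), 48 - 1*(-44)) = -(-11 + 6*(-2 + 2)² + 150*(-2 + 2) + 174*(48 - 1*(-44)) + 7*(-2 + 2)*(48 - 1*(-44)))/(3*((-2 + 2)² + 25*(-2 + 2) + 25*(48 - 1*(-44)) + (-2 + 2)*(48 - 1*(-44)))) = -(-11 + 6*0² + 150*0 + 174*(48 + 44) + 7*0*(48 + 44))/(3*(0² + 25*0 + 25*(48 + 44) + 0*(48 + 44))) = -(-11 + 6*0 + 0 + 174*92 + 7*0*92)/(3*(0 + 0 + 25*92 + 0*92)) = -(-11 + 0 + 0 + 16008 + 0)/(3*(0 + 0 + 2300 + 0)) = -15997/(3*2300) = -1*15997/6900 = -15997/6900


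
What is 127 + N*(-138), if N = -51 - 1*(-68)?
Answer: -2219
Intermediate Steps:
N = 17 (N = -51 + 68 = 17)
127 + N*(-138) = 127 + 17*(-138) = 127 - 2346 = -2219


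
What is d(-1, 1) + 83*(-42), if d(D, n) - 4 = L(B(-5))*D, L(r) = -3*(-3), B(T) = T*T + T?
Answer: -3491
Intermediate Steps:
B(T) = T + T² (B(T) = T² + T = T + T²)
L(r) = 9
d(D, n) = 4 + 9*D
d(-1, 1) + 83*(-42) = (4 + 9*(-1)) + 83*(-42) = (4 - 9) - 3486 = -5 - 3486 = -3491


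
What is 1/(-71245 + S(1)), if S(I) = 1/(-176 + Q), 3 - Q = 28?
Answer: -201/14320246 ≈ -1.4036e-5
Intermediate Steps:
Q = -25 (Q = 3 - 1*28 = 3 - 28 = -25)
S(I) = -1/201 (S(I) = 1/(-176 - 25) = 1/(-201) = -1/201)
1/(-71245 + S(1)) = 1/(-71245 - 1/201) = 1/(-14320246/201) = -201/14320246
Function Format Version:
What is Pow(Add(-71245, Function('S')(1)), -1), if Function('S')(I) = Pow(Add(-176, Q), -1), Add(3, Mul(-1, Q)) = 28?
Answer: Rational(-201, 14320246) ≈ -1.4036e-5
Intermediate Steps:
Q = -25 (Q = Add(3, Mul(-1, 28)) = Add(3, -28) = -25)
Function('S')(I) = Rational(-1, 201) (Function('S')(I) = Pow(Add(-176, -25), -1) = Pow(-201, -1) = Rational(-1, 201))
Pow(Add(-71245, Function('S')(1)), -1) = Pow(Add(-71245, Rational(-1, 201)), -1) = Pow(Rational(-14320246, 201), -1) = Rational(-201, 14320246)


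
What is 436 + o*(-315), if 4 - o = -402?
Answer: -127454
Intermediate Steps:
o = 406 (o = 4 - 1*(-402) = 4 + 402 = 406)
436 + o*(-315) = 436 + 406*(-315) = 436 - 127890 = -127454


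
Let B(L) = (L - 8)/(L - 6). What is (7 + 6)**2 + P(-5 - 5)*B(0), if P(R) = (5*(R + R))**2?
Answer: 40507/3 ≈ 13502.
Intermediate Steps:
P(R) = 100*R**2 (P(R) = (5*(2*R))**2 = (10*R)**2 = 100*R**2)
B(L) = (-8 + L)/(-6 + L)
(7 + 6)**2 + P(-5 - 5)*B(0) = (7 + 6)**2 + (100*(-5 - 5)**2)*((-8 + 0)/(-6 + 0)) = 13**2 + (100*(-10)**2)*(-8/(-6)) = 169 + (100*100)*(-1/6*(-8)) = 169 + 10000*(4/3) = 169 + 40000/3 = 40507/3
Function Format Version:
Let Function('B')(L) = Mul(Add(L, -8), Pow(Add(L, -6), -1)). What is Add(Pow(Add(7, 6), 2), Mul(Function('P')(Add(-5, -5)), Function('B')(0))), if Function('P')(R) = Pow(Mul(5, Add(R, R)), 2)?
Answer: Rational(40507, 3) ≈ 13502.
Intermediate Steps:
Function('P')(R) = Mul(100, Pow(R, 2)) (Function('P')(R) = Pow(Mul(5, Mul(2, R)), 2) = Pow(Mul(10, R), 2) = Mul(100, Pow(R, 2)))
Function('B')(L) = Mul(Pow(Add(-6, L), -1), Add(-8, L)) (Function('B')(L) = Mul(Add(-8, L), Pow(Add(-6, L), -1)) = Mul(Pow(Add(-6, L), -1), Add(-8, L)))
Add(Pow(Add(7, 6), 2), Mul(Function('P')(Add(-5, -5)), Function('B')(0))) = Add(Pow(Add(7, 6), 2), Mul(Mul(100, Pow(Add(-5, -5), 2)), Mul(Pow(Add(-6, 0), -1), Add(-8, 0)))) = Add(Pow(13, 2), Mul(Mul(100, Pow(-10, 2)), Mul(Pow(-6, -1), -8))) = Add(169, Mul(Mul(100, 100), Mul(Rational(-1, 6), -8))) = Add(169, Mul(10000, Rational(4, 3))) = Add(169, Rational(40000, 3)) = Rational(40507, 3)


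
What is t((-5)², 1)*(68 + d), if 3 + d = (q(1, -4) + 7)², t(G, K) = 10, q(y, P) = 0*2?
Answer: 1140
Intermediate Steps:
q(y, P) = 0
d = 46 (d = -3 + (0 + 7)² = -3 + 7² = -3 + 49 = 46)
t((-5)², 1)*(68 + d) = 10*(68 + 46) = 10*114 = 1140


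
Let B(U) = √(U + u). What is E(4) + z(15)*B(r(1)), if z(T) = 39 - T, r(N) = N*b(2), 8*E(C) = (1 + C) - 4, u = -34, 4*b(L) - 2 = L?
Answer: ⅛ + 24*I*√33 ≈ 0.125 + 137.87*I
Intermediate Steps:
b(L) = ½ + L/4
E(C) = -3/8 + C/8 (E(C) = ((1 + C) - 4)/8 = (-3 + C)/8 = -3/8 + C/8)
r(N) = N (r(N) = N*(½ + (¼)*2) = N*(½ + ½) = N*1 = N)
B(U) = √(-34 + U) (B(U) = √(U - 34) = √(-34 + U))
E(4) + z(15)*B(r(1)) = (-3/8 + (⅛)*4) + (39 - 1*15)*√(-34 + 1) = (-3/8 + ½) + (39 - 15)*√(-33) = ⅛ + 24*(I*√33) = ⅛ + 24*I*√33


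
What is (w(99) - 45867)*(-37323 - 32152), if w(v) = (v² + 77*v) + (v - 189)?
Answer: 1982330175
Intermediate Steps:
w(v) = -189 + v² + 78*v (w(v) = (v² + 77*v) + (-189 + v) = -189 + v² + 78*v)
(w(99) - 45867)*(-37323 - 32152) = ((-189 + 99² + 78*99) - 45867)*(-37323 - 32152) = ((-189 + 9801 + 7722) - 45867)*(-69475) = (17334 - 45867)*(-69475) = -28533*(-69475) = 1982330175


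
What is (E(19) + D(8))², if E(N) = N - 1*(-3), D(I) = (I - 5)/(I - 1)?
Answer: 24649/49 ≈ 503.04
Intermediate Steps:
D(I) = (-5 + I)/(-1 + I)
E(N) = 3 + N (E(N) = N + 3 = 3 + N)
(E(19) + D(8))² = ((3 + 19) + (-5 + 8)/(-1 + 8))² = (22 + 3/7)² = (157/7)² = 24649/49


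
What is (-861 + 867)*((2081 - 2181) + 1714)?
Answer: 9684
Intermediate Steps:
(-861 + 867)*((2081 - 2181) + 1714) = 6*(-100 + 1714) = 6*1614 = 9684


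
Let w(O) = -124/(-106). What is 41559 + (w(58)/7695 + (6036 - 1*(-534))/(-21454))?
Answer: 181812887711254/4374846045 ≈ 41559.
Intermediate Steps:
w(O) = 62/53 (w(O) = -124*(-1/106) = 62/53)
41559 + (w(58)/7695 + (6036 - 1*(-534))/(-21454)) = 41559 + ((62/53)/7695 + (6036 - 1*(-534))/(-21454)) = 41559 + ((62/53)*(1/7695) + (6036 + 534)*(-1/21454)) = 41559 + (62/407835 + 6570*(-1/21454)) = 41559 + (62/407835 - 3285/10727) = 41559 - 1339072901/4374846045 = 181812887711254/4374846045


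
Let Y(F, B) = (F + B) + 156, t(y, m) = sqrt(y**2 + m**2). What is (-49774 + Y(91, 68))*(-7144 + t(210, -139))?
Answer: 353335096 - 49459*sqrt(63421) ≈ 3.4088e+8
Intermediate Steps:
t(y, m) = sqrt(m**2 + y**2)
Y(F, B) = 156 + B + F (Y(F, B) = (B + F) + 156 = 156 + B + F)
(-49774 + Y(91, 68))*(-7144 + t(210, -139)) = (-49774 + (156 + 68 + 91))*(-7144 + sqrt((-139)**2 + 210**2)) = (-49774 + 315)*(-7144 + sqrt(19321 + 44100)) = -49459*(-7144 + sqrt(63421)) = 353335096 - 49459*sqrt(63421)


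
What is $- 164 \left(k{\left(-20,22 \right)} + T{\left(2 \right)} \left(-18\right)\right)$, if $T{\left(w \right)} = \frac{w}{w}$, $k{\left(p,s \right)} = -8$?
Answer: $4264$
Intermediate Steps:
$T{\left(w \right)} = 1$
$- 164 \left(k{\left(-20,22 \right)} + T{\left(2 \right)} \left(-18\right)\right) = - 164 \left(-8 + 1 \left(-18\right)\right) = - 164 \left(-8 - 18\right) = \left(-164\right) \left(-26\right) = 4264$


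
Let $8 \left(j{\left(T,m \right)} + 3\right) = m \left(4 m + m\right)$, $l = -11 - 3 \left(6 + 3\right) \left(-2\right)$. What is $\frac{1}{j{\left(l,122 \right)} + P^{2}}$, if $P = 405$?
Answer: $\frac{2}{346649} \approx 5.7695 \cdot 10^{-6}$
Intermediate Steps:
$l = 43$ ($l = -11 - 3 \cdot 9 \left(-2\right) = -11 - -54 = -11 + 54 = 43$)
$j{\left(T,m \right)} = -3 + \frac{5 m^{2}}{8}$ ($j{\left(T,m \right)} = -3 + \frac{m \left(4 m + m\right)}{8} = -3 + \frac{m 5 m}{8} = -3 + \frac{5 m^{2}}{8}$)
$\frac{1}{j{\left(l,122 \right)} + P^{2}} = \frac{1}{\left(-3 + \frac{5 \cdot 122^{2}}{8}\right) + 405^{2}} = \frac{1}{\left(-3 + \frac{5}{8} \cdot 14884\right) + 164025} = \frac{1}{\left(-3 + \frac{18605}{2}\right) + 164025} = \frac{1}{\frac{18599}{2} + 164025} = \frac{1}{\frac{346649}{2}} = \frac{2}{346649}$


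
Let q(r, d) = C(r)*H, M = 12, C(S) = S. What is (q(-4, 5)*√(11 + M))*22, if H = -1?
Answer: 88*√23 ≈ 422.03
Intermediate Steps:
q(r, d) = -r (q(r, d) = r*(-1) = -r)
(q(-4, 5)*√(11 + M))*22 = ((-1*(-4))*√(11 + 12))*22 = (4*√23)*22 = 88*√23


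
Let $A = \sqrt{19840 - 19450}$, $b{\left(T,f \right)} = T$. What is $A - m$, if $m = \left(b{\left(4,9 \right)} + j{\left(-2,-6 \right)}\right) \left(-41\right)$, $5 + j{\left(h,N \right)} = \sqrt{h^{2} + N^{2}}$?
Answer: $-41 + \sqrt{390} + 82 \sqrt{10} \approx 238.06$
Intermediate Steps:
$j{\left(h,N \right)} = -5 + \sqrt{N^{2} + h^{2}}$ ($j{\left(h,N \right)} = -5 + \sqrt{h^{2} + N^{2}} = -5 + \sqrt{N^{2} + h^{2}}$)
$A = \sqrt{390} \approx 19.748$
$m = 41 - 82 \sqrt{10}$ ($m = \left(4 - \left(5 - \sqrt{\left(-6\right)^{2} + \left(-2\right)^{2}}\right)\right) \left(-41\right) = \left(4 - \left(5 - \sqrt{36 + 4}\right)\right) \left(-41\right) = \left(4 - \left(5 - \sqrt{40}\right)\right) \left(-41\right) = \left(4 - \left(5 - 2 \sqrt{10}\right)\right) \left(-41\right) = \left(-1 + 2 \sqrt{10}\right) \left(-41\right) = 41 - 82 \sqrt{10} \approx -218.31$)
$A - m = \sqrt{390} - \left(41 - 82 \sqrt{10}\right) = -41 + \sqrt{390} + 82 \sqrt{10}$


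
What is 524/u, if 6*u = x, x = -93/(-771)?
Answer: 808008/31 ≈ 26065.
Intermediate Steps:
x = 31/257 (x = -93*(-1/771) = 31/257 ≈ 0.12062)
u = 31/1542 (u = (⅙)*(31/257) = 31/1542 ≈ 0.020104)
524/u = 524/(31/1542) = 524*(1542/31) = 808008/31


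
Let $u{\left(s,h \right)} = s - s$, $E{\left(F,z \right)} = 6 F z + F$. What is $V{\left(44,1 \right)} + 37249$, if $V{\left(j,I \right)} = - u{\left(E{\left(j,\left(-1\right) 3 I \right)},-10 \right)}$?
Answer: $37249$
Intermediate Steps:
$E{\left(F,z \right)} = F + 6 F z$ ($E{\left(F,z \right)} = 6 F z + F = F + 6 F z$)
$u{\left(s,h \right)} = 0$
$V{\left(j,I \right)} = 0$ ($V{\left(j,I \right)} = \left(-1\right) 0 = 0$)
$V{\left(44,1 \right)} + 37249 = 0 + 37249 = 37249$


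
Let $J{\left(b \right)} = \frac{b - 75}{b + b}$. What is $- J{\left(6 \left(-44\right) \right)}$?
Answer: $- \frac{113}{176} \approx -0.64205$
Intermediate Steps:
$J{\left(b \right)} = \frac{-75 + b}{2 b}$
$- J{\left(6 \left(-44\right) \right)} = - \frac{-75 + 6 \left(-44\right)}{2 \cdot 6 \left(-44\right)} = - \frac{-75 - 264}{2 \left(-264\right)} = - \frac{\left(-1\right) \left(-339\right)}{2 \cdot 264} = \left(-1\right) \frac{113}{176} = - \frac{113}{176}$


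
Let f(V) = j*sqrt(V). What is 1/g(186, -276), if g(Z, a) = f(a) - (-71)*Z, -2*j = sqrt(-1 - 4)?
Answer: 4402/58132697 - sqrt(345)/174398091 ≈ 7.5617e-5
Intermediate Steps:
j = -I*sqrt(5)/2 (j = -sqrt(-1 - 4)/2 = -I*sqrt(5)/2 ≈ -1.118*I)
f(V) = -I*sqrt(5)*sqrt(V)/2 (f(V) = (-I*sqrt(5)/2)*sqrt(V) = -I*sqrt(5)*sqrt(V)/2)
g(Z, a) = 71*Z - I*sqrt(5)*sqrt(a)/2 (g(Z, a) = -I*sqrt(5)*sqrt(a)/2 - (-71)*Z = -I*sqrt(5)*sqrt(a)/2 + 71*Z = 71*Z - I*sqrt(5)*sqrt(a)/2)
1/g(186, -276) = 1/(71*186 - I*sqrt(5)*sqrt(-276)/2) = 1/(13206 - I*sqrt(5)*2*I*sqrt(69)/2) = 1/(13206 + sqrt(345))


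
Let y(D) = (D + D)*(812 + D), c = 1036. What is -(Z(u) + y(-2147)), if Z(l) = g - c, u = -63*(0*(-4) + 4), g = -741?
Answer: -5730713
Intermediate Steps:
y(D) = 2*D*(812 + D) (y(D) = (2*D)*(812 + D) = 2*D*(812 + D))
u = -252 (u = -63*(0 + 4) = -63*4 = -252)
Z(l) = -1777 (Z(l) = -741 - 1*1036 = -741 - 1036 = -1777)
-(Z(u) + y(-2147)) = -(-1777 + 2*(-2147)*(812 - 2147)) = -(-1777 + 2*(-2147)*(-1335)) = -(-1777 + 5732490) = -1*5730713 = -5730713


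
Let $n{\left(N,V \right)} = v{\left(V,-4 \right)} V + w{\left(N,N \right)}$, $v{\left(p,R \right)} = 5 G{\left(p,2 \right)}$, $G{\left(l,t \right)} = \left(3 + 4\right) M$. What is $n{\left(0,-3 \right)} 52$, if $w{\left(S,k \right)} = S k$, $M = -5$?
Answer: $27300$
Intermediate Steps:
$G{\left(l,t \right)} = -35$ ($G{\left(l,t \right)} = \left(3 + 4\right) \left(-5\right) = 7 \left(-5\right) = -35$)
$v{\left(p,R \right)} = -175$ ($v{\left(p,R \right)} = 5 \left(-35\right) = -175$)
$n{\left(N,V \right)} = N^{2} - 175 V$ ($n{\left(N,V \right)} = - 175 V + N N = - 175 V + N^{2} = N^{2} - 175 V$)
$n{\left(0,-3 \right)} 52 = \left(0^{2} - -525\right) 52 = \left(0 + 525\right) 52 = 525 \cdot 52 = 27300$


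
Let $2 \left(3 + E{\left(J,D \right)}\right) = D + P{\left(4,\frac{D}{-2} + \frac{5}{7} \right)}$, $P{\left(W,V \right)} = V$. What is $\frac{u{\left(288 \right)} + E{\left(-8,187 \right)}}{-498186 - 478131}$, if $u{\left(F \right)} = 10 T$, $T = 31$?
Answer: $- \frac{3305}{9112292} \approx -0.0003627$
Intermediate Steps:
$u{\left(F \right)} = 310$ ($u{\left(F \right)} = 10 \cdot 31 = 310$)
$E{\left(J,D \right)} = - \frac{37}{14} + \frac{D}{4}$ ($E{\left(J,D \right)} = -3 + \frac{D + \left(\frac{D}{-2} + \frac{5}{7}\right)}{2} = -3 + \frac{D + \left(D \left(- \frac{1}{2}\right) + 5 \cdot \frac{1}{7}\right)}{2} = -3 + \frac{D - \left(- \frac{5}{7} + \frac{D}{2}\right)}{2} = -3 + \frac{\frac{5}{7} + \frac{D}{2}}{2} = -3 + \left(\frac{5}{14} + \frac{D}{4}\right) = - \frac{37}{14} + \frac{D}{4}$)
$\frac{u{\left(288 \right)} + E{\left(-8,187 \right)}}{-498186 - 478131} = \frac{310 + \left(- \frac{37}{14} + \frac{1}{4} \cdot 187\right)}{-498186 - 478131} = \frac{310 + \left(- \frac{37}{14} + \frac{187}{4}\right)}{-976317} = \left(310 + \frac{1235}{28}\right) \left(- \frac{1}{976317}\right) = \frac{9915}{28} \left(- \frac{1}{976317}\right) = - \frac{3305}{9112292}$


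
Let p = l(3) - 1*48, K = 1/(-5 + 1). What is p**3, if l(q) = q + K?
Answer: -5929741/64 ≈ -92652.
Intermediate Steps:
K = -1/4 (K = 1/(-4) = -1/4 ≈ -0.25000)
l(q) = -1/4 + q (l(q) = q - 1/4 = -1/4 + q)
p = -181/4 (p = (-1/4 + 3) - 1*48 = 11/4 - 48 = -181/4 ≈ -45.250)
p**3 = (-181/4)**3 = -5929741/64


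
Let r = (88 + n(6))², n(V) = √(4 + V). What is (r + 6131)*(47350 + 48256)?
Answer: 1327489310 + 16826656*√10 ≈ 1.3807e+9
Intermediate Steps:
r = (88 + √10)² (r = (88 + √(4 + 6))² = (88 + √10)² ≈ 8310.6)
(r + 6131)*(47350 + 48256) = ((88 + √10)² + 6131)*(47350 + 48256) = (6131 + (88 + √10)²)*95606 = 586160386 + 95606*(88 + √10)²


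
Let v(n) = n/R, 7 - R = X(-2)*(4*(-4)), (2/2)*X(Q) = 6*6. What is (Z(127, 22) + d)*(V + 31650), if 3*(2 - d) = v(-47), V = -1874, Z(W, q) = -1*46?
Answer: -2290042384/1749 ≈ -1.3093e+6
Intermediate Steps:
Z(W, q) = -46
X(Q) = 36 (X(Q) = 6*6 = 36)
R = 583 (R = 7 - 36*4*(-4) = 7 - 36*(-16) = 7 - 1*(-576) = 7 + 576 = 583)
v(n) = n/583
d = 3545/1749 (d = 2 - (-47)/1749 = 2 - 1/3*(-47/583) = 2 + 47/1749 = 3545/1749 ≈ 2.0269)
(Z(127, 22) + d)*(V + 31650) = (-46 + 3545/1749)*(-1874 + 31650) = -76909/1749*29776 = -2290042384/1749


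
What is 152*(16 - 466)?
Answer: -68400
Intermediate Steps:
152*(16 - 466) = 152*(-450) = -68400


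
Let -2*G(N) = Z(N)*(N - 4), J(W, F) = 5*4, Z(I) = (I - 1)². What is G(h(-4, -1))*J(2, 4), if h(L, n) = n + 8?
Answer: -1080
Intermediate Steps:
h(L, n) = 8 + n
Z(I) = (-1 + I)²
J(W, F) = 20
G(N) = -(-1 + N)²*(-4 + N)/2 (G(N) = -(-1 + N)²*(N - 4)/2 = -(-1 + N)²*(-4 + N)/2)
G(h(-4, -1))*J(2, 4) = ((-1 + (8 - 1))²*(4 - (8 - 1))/2)*20 = ((-1 + 7)²*(4 - 1*7)/2)*20 = ((½)*6²*(4 - 7))*20 = ((½)*36*(-3))*20 = -54*20 = -1080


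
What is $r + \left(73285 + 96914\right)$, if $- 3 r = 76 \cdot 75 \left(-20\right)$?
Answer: $208199$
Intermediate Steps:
$r = 38000$ ($r = - \frac{76 \cdot 75 \left(-20\right)}{3} = - \frac{5700 \left(-20\right)}{3} = \left(- \frac{1}{3}\right) \left(-114000\right) = 38000$)
$r + \left(73285 + 96914\right) = 38000 + \left(73285 + 96914\right) = 38000 + 170199 = 208199$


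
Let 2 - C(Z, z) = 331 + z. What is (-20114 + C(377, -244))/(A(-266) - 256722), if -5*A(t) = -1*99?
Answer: 33665/427837 ≈ 0.078686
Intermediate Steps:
A(t) = 99/5 (A(t) = -(-1)*99/5 = -⅕*(-99) = 99/5)
C(Z, z) = -329 - z (C(Z, z) = 2 - (331 + z) = 2 + (-331 - z) = -329 - z)
(-20114 + C(377, -244))/(A(-266) - 256722) = (-20114 + (-329 - 1*(-244)))/(99/5 - 256722) = (-20114 + (-329 + 244))/(-1283511/5) = (-20114 - 85)*(-5/1283511) = -20199*(-5/1283511) = 33665/427837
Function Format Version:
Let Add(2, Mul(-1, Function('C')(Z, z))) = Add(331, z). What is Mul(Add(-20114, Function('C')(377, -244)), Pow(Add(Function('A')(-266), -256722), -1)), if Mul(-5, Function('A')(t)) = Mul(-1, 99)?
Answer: Rational(33665, 427837) ≈ 0.078686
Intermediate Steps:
Function('A')(t) = Rational(99, 5) (Function('A')(t) = Mul(Rational(-1, 5), Mul(-1, 99)) = Mul(Rational(-1, 5), -99) = Rational(99, 5))
Function('C')(Z, z) = Add(-329, Mul(-1, z)) (Function('C')(Z, z) = Add(2, Mul(-1, Add(331, z))) = Add(2, Add(-331, Mul(-1, z))) = Add(-329, Mul(-1, z)))
Mul(Add(-20114, Function('C')(377, -244)), Pow(Add(Function('A')(-266), -256722), -1)) = Mul(Add(-20114, Add(-329, Mul(-1, -244))), Pow(Add(Rational(99, 5), -256722), -1)) = Mul(Add(-20114, Add(-329, 244)), Pow(Rational(-1283511, 5), -1)) = Mul(Add(-20114, -85), Rational(-5, 1283511)) = Mul(-20199, Rational(-5, 1283511)) = Rational(33665, 427837)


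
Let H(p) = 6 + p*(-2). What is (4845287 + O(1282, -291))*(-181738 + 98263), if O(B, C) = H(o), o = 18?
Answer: -404457828075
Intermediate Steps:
H(p) = 6 - 2*p
O(B, C) = -30 (O(B, C) = 6 - 2*18 = 6 - 36 = -30)
(4845287 + O(1282, -291))*(-181738 + 98263) = (4845287 - 30)*(-181738 + 98263) = 4845257*(-83475) = -404457828075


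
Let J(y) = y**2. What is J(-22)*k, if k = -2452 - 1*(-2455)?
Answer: 1452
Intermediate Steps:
k = 3 (k = -2452 + 2455 = 3)
J(-22)*k = (-22)**2*3 = 484*3 = 1452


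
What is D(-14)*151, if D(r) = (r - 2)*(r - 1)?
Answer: 36240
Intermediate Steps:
D(r) = (-1 + r)*(-2 + r) (D(r) = (-2 + r)*(-1 + r) = (-1 + r)*(-2 + r))
D(-14)*151 = (2 + (-14)² - 3*(-14))*151 = (2 + 196 + 42)*151 = 240*151 = 36240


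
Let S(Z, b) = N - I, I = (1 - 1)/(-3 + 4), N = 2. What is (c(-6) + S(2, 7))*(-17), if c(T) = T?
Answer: 68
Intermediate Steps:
I = 0 (I = 0/1 = 0*1 = 0)
S(Z, b) = 2 (S(Z, b) = 2 - 1*0 = 2 + 0 = 2)
(c(-6) + S(2, 7))*(-17) = (-6 + 2)*(-17) = -4*(-17) = 68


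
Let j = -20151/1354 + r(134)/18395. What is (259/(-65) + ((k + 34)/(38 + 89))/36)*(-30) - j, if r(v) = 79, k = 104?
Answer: 422318356563/3163167410 ≈ 133.51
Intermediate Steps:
j = -370570679/24906830 (j = -20151/1354 + 79/18395 = -370570679/24906830 ≈ -14.878)
(259/(-65) + ((k + 34)/(38 + 89))/36)*(-30) - j = (259/(-65) + ((104 + 34)/(38 + 89))/36)*(-30) - 1*(-370570679/24906830) = (259*(-1/65) + (138/127)*(1/36))*(-30) + 370570679/24906830 = (-259/65 + (138*(1/127))*(1/36))*(-30) + 370570679/24906830 = (-259/65 + (138/127)*(1/36))*(-30) + 370570679/24906830 = (-259/65 + 23/762)*(-30) + 370570679/24906830 = -195863/49530*(-30) + 370570679/24906830 = 195863/1651 + 370570679/24906830 = 422318356563/3163167410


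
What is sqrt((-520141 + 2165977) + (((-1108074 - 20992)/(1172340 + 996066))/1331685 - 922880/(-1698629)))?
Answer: sqrt(122214567687573793679969658179915271611185)/272501023284656955 ≈ 1282.9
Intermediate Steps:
sqrt((-520141 + 2165977) + (((-1108074 - 20992)/(1172340 + 996066))/1331685 - 922880/(-1698629))) = sqrt(1645836 + (-1129066/2168406*(1/1331685) - 922880*(-1/1698629))) = sqrt(1645836 + (-1129066*1/2168406*(1/1331685) + 922880/1698629)) = sqrt(1645836 + (-564533/1084203*1/1331685 + 922880/1698629)) = sqrt(1645836 + (-564533/1443816872055 + 922880/1698629)) = sqrt(1645836 + 1332468755949993143/2452509209561912595) = sqrt(4036429279897295927697563/2452509209561912595) = sqrt(122214567687573793679969658179915271611185)/272501023284656955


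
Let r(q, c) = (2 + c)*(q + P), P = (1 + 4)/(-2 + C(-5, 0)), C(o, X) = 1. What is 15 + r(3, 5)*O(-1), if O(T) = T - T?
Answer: 15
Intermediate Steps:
O(T) = 0
P = -5 (P = (1 + 4)/(-2 + 1) = 5/(-1) = 5*(-1) = -5)
r(q, c) = (-5 + q)*(2 + c) (r(q, c) = (2 + c)*(q - 5) = (2 + c)*(-5 + q) = (-5 + q)*(2 + c))
15 + r(3, 5)*O(-1) = 15 + (-10 - 5*5 + 2*3 + 5*3)*0 = 15 + (-10 - 25 + 6 + 15)*0 = 15 - 14*0 = 15 + 0 = 15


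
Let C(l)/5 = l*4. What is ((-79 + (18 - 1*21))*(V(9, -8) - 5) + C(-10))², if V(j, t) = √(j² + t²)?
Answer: 1019080 - 34440*√145 ≈ 6.0437e+5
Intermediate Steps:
C(l) = 20*l (C(l) = 5*(l*4) = 5*(4*l) = 20*l)
((-79 + (18 - 1*21))*(V(9, -8) - 5) + C(-10))² = ((-79 + (18 - 1*21))*(√(9² + (-8)²) - 5) + 20*(-10))² = ((-79 + (18 - 21))*(√(81 + 64) - 5) - 200)² = ((-79 - 3)*(√145 - 5) - 200)² = (-82*(-5 + √145) - 200)² = ((410 - 82*√145) - 200)² = (210 - 82*√145)²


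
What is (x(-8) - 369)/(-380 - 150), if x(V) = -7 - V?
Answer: 184/265 ≈ 0.69434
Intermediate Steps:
(x(-8) - 369)/(-380 - 150) = ((-7 - 1*(-8)) - 369)/(-380 - 150) = ((-7 + 8) - 369)/(-530) = (1 - 369)*(-1/530) = -368*(-1/530) = 184/265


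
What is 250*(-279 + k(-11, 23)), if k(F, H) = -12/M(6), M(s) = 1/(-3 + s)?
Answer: -78750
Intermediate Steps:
k(F, H) = -36 (k(F, H) = -12/(1/(-3 + 6)) = -12/(1/3) = -12/⅓ = -12*3 = -36)
250*(-279 + k(-11, 23)) = 250*(-279 - 36) = 250*(-315) = -78750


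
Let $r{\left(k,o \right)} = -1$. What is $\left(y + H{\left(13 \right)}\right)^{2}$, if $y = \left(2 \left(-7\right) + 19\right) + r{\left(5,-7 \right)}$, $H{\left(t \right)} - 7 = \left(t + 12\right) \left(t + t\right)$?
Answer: $436921$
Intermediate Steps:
$H{\left(t \right)} = 7 + 2 t \left(12 + t\right)$ ($H{\left(t \right)} = 7 + \left(t + 12\right) \left(t + t\right) = 7 + \left(12 + t\right) 2 t = 7 + 2 t \left(12 + t\right)$)
$y = 4$ ($y = \left(2 \left(-7\right) + 19\right) - 1 = \left(-14 + 19\right) - 1 = 5 - 1 = 4$)
$\left(y + H{\left(13 \right)}\right)^{2} = \left(4 + \left(7 + 2 \cdot 13^{2} + 24 \cdot 13\right)\right)^{2} = \left(4 + \left(7 + 2 \cdot 169 + 312\right)\right)^{2} = \left(4 + \left(7 + 338 + 312\right)\right)^{2} = \left(4 + 657\right)^{2} = 661^{2} = 436921$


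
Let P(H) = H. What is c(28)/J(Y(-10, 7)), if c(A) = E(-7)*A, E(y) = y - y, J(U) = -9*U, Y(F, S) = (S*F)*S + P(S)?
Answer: 0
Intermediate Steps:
Y(F, S) = S + F*S**2 (Y(F, S) = (S*F)*S + S = (F*S)*S + S = F*S**2 + S = S + F*S**2)
E(y) = 0
c(A) = 0 (c(A) = 0*A = 0)
c(28)/J(Y(-10, 7)) = 0/((-63*(1 - 10*7))) = 0/((-63*(1 - 70))) = 0/((-63*(-69))) = 0/((-9*(-483))) = 0/4347 = 0*(1/4347) = 0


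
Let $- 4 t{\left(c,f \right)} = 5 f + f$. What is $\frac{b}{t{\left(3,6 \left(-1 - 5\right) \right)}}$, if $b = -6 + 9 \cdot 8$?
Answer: $\frac{11}{9} \approx 1.2222$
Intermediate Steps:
$t{\left(c,f \right)} = - \frac{3 f}{2}$ ($t{\left(c,f \right)} = - \frac{5 f + f}{4} = - \frac{6 f}{4} = - \frac{3 f}{2}$)
$b = 66$ ($b = -6 + 72 = 66$)
$\frac{b}{t{\left(3,6 \left(-1 - 5\right) \right)}} = \frac{66}{\left(- \frac{3}{2}\right) 6 \left(-1 - 5\right)} = \frac{66}{\left(- \frac{3}{2}\right) 6 \left(-6\right)} = \frac{66}{\left(- \frac{3}{2}\right) \left(-36\right)} = \frac{66}{54} = 66 \cdot \frac{1}{54} = \frac{11}{9}$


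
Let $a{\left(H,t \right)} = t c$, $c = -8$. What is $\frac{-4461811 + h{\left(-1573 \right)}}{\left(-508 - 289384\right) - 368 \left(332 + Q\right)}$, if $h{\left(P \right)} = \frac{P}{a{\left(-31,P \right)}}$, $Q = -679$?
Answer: $\frac{35694489}{1297568} \approx 27.509$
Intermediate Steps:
$a{\left(H,t \right)} = - 8 t$ ($a{\left(H,t \right)} = t \left(-8\right) = - 8 t$)
$h{\left(P \right)} = - \frac{1}{8}$ ($h{\left(P \right)} = \frac{P}{\left(-8\right) P} = P \left(- \frac{1}{8 P}\right) = - \frac{1}{8}$)
$\frac{-4461811 + h{\left(-1573 \right)}}{\left(-508 - 289384\right) - 368 \left(332 + Q\right)} = \frac{-4461811 - \frac{1}{8}}{\left(-508 - 289384\right) - 368 \left(332 - 679\right)} = - \frac{35694489}{8 \left(\left(-508 - 289384\right) - -127696\right)} = - \frac{35694489}{8 \left(-289892 + 127696\right)} = - \frac{35694489}{8 \left(-162196\right)} = \left(- \frac{35694489}{8}\right) \left(- \frac{1}{162196}\right) = \frac{35694489}{1297568}$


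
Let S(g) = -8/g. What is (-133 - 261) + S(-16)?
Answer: -787/2 ≈ -393.50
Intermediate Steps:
(-133 - 261) + S(-16) = (-133 - 261) - 8/(-16) = -394 - 8*(-1/16) = -394 + ½ = -787/2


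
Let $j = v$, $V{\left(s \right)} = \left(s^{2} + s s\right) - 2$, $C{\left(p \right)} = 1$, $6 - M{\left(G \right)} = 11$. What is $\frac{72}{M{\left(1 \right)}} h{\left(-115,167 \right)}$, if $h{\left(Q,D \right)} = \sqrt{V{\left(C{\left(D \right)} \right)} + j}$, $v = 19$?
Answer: $- \frac{72 \sqrt{19}}{5} \approx -62.768$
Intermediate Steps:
$M{\left(G \right)} = -5$ ($M{\left(G \right)} = 6 - 11 = -5$)
$V{\left(s \right)} = -2 + 2 s^{2}$ ($V{\left(s \right)} = \left(s^{2} + s^{2}\right) - 2 = 2 s^{2} - 2 = -2 + 2 s^{2}$)
$j = 19$
$h{\left(Q,D \right)} = \sqrt{19}$ ($h{\left(Q,D \right)} = \sqrt{\left(-2 + 2 \cdot 1^{2}\right) + 19} = \sqrt{\left(-2 + 2 \cdot 1\right) + 19} = \sqrt{\left(-2 + 2\right) + 19} = \sqrt{0 + 19} = \sqrt{19}$)
$\frac{72}{M{\left(1 \right)}} h{\left(-115,167 \right)} = \frac{72}{-5} \sqrt{19} = 72 \left(- \frac{1}{5}\right) \sqrt{19} = - \frac{72 \sqrt{19}}{5}$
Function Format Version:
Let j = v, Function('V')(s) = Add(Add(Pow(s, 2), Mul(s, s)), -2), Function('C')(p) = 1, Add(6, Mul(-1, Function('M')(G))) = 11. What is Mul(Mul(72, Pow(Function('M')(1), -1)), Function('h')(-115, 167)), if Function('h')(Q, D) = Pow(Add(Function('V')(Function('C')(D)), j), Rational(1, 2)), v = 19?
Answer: Mul(Rational(-72, 5), Pow(19, Rational(1, 2))) ≈ -62.768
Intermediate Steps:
Function('M')(G) = -5 (Function('M')(G) = Add(6, Mul(-1, 11)) = Add(6, -11) = -5)
Function('V')(s) = Add(-2, Mul(2, Pow(s, 2))) (Function('V')(s) = Add(Add(Pow(s, 2), Pow(s, 2)), -2) = Add(Mul(2, Pow(s, 2)), -2) = Add(-2, Mul(2, Pow(s, 2))))
j = 19
Function('h')(Q, D) = Pow(19, Rational(1, 2)) (Function('h')(Q, D) = Pow(Add(Add(-2, Mul(2, Pow(1, 2))), 19), Rational(1, 2)) = Pow(Add(Add(-2, Mul(2, 1)), 19), Rational(1, 2)) = Pow(Add(Add(-2, 2), 19), Rational(1, 2)) = Pow(Add(0, 19), Rational(1, 2)) = Pow(19, Rational(1, 2)))
Mul(Mul(72, Pow(Function('M')(1), -1)), Function('h')(-115, 167)) = Mul(Mul(72, Pow(-5, -1)), Pow(19, Rational(1, 2))) = Mul(Mul(72, Rational(-1, 5)), Pow(19, Rational(1, 2))) = Mul(Rational(-72, 5), Pow(19, Rational(1, 2)))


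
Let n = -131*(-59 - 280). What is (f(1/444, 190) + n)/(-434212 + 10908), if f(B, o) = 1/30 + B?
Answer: -98588059/939734880 ≈ -0.10491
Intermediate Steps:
n = 44409 (n = -131*(-339) = 44409)
f(B, o) = 1/30 + B
(f(1/444, 190) + n)/(-434212 + 10908) = ((1/30 + 1/444) + 44409)/(-434212 + 10908) = ((1/30 + 1/444) + 44409)/(-423304) = (79/2220 + 44409)*(-1/423304) = (98588059/2220)*(-1/423304) = -98588059/939734880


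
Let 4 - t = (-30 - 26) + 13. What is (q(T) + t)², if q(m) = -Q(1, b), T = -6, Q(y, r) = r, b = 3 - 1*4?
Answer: 2304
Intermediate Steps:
b = -1 (b = 3 - 4 = -1)
t = 47 (t = 4 - ((-30 - 26) + 13) = 4 - (-56 + 13) = 4 - 1*(-43) = 4 + 43 = 47)
q(m) = 1 (q(m) = -1*(-1) = 1)
(q(T) + t)² = (1 + 47)² = 48² = 2304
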